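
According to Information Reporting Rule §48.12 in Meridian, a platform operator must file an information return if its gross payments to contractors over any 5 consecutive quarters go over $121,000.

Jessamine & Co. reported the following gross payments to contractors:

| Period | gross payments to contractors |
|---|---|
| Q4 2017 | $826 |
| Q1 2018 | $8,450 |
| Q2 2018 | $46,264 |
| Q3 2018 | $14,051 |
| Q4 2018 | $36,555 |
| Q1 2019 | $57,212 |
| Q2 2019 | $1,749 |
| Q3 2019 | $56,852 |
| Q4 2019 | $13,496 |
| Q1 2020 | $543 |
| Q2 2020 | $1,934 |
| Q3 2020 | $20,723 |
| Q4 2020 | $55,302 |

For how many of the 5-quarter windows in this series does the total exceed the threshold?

Q4 2017–Q4 2018: $826 + $8,450 + $46,264 + $14,051 + $36,555 = $106,146 (under)
Q1 2018–Q1 2019: $8,450 + $46,264 + $14,051 + $36,555 + $57,212 = $162,532 (over)
Q2 2018–Q2 2019: $46,264 + $14,051 + $36,555 + $57,212 + $1,749 = $155,831 (over)
Q3 2018–Q3 2019: $14,051 + $36,555 + $57,212 + $1,749 + $56,852 = $166,419 (over)
Q4 2018–Q4 2019: $36,555 + $57,212 + $1,749 + $56,852 + $13,496 = $165,864 (over)
Q1 2019–Q1 2020: $57,212 + $1,749 + $56,852 + $13,496 + $543 = $129,852 (over)
Q2 2019–Q2 2020: $1,749 + $56,852 + $13,496 + $543 + $1,934 = $74,574 (under)
Q3 2019–Q3 2020: $56,852 + $13,496 + $543 + $1,934 + $20,723 = $93,548 (under)
Q4 2019–Q4 2020: $13,496 + $543 + $1,934 + $20,723 + $55,302 = $91,998 (under)
5 windows exceed the threshold.

5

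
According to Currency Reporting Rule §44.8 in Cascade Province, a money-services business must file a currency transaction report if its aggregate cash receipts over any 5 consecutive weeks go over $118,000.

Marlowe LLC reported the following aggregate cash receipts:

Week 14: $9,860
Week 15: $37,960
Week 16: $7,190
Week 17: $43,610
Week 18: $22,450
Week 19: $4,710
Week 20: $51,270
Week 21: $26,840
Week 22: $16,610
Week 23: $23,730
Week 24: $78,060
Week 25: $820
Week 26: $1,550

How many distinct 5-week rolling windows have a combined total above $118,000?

8

Week 14–Week 18: $9,860 + $37,960 + $7,190 + $43,610 + $22,450 = $121,070 (over)
Week 15–Week 19: $37,960 + $7,190 + $43,610 + $22,450 + $4,710 = $115,920 (under)
Week 16–Week 20: $7,190 + $43,610 + $22,450 + $4,710 + $51,270 = $129,230 (over)
Week 17–Week 21: $43,610 + $22,450 + $4,710 + $51,270 + $26,840 = $148,880 (over)
Week 18–Week 22: $22,450 + $4,710 + $51,270 + $26,840 + $16,610 = $121,880 (over)
Week 19–Week 23: $4,710 + $51,270 + $26,840 + $16,610 + $23,730 = $123,160 (over)
Week 20–Week 24: $51,270 + $26,840 + $16,610 + $23,730 + $78,060 = $196,510 (over)
Week 21–Week 25: $26,840 + $16,610 + $23,730 + $78,060 + $820 = $146,060 (over)
Week 22–Week 26: $16,610 + $23,730 + $78,060 + $820 + $1,550 = $120,770 (over)
8 windows exceed the threshold.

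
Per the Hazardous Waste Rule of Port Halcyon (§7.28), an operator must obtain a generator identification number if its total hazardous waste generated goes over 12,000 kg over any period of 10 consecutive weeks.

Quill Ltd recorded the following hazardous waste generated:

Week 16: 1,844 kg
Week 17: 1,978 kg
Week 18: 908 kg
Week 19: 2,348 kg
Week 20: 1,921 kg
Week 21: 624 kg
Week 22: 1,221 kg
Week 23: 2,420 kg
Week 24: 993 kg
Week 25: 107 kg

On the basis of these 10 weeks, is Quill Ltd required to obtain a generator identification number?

Total hazardous waste generated: 1,844 kg + 1,978 kg + 908 kg + 2,348 kg + 1,921 kg + 624 kg + 1,221 kg + 2,420 kg + 993 kg + 107 kg = 14,364 kg.
14,364 kg > 12,000 kg, so the threshold is exceeded.

Yes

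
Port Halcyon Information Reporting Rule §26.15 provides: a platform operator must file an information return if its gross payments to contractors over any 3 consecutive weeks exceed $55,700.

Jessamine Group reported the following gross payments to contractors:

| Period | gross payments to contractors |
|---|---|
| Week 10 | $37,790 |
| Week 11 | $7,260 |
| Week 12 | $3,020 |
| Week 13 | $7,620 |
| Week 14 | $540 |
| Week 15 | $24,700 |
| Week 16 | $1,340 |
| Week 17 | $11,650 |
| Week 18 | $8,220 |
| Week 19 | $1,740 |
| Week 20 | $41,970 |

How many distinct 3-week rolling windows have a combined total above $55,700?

0

Week 10–Week 12: $37,790 + $7,260 + $3,020 = $48,070 (under)
Week 11–Week 13: $7,260 + $3,020 + $7,620 = $17,900 (under)
Week 12–Week 14: $3,020 + $7,620 + $540 = $11,180 (under)
Week 13–Week 15: $7,620 + $540 + $24,700 = $32,860 (under)
Week 14–Week 16: $540 + $24,700 + $1,340 = $26,580 (under)
Week 15–Week 17: $24,700 + $1,340 + $11,650 = $37,690 (under)
Week 16–Week 18: $1,340 + $11,650 + $8,220 = $21,210 (under)
Week 17–Week 19: $11,650 + $8,220 + $1,740 = $21,610 (under)
Week 18–Week 20: $8,220 + $1,740 + $41,970 = $51,930 (under)
0 windows exceed the threshold.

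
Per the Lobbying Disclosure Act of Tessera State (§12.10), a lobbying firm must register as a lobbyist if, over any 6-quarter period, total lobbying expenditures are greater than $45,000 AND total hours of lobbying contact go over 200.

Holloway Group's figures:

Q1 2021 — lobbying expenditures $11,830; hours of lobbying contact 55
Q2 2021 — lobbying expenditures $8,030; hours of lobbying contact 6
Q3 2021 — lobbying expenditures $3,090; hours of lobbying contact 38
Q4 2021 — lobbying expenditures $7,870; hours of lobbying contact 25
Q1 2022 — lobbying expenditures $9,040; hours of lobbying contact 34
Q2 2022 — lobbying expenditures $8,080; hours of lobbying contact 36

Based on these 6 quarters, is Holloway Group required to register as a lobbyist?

Total lobbying expenditures: $11,830 + $8,030 + $3,090 + $7,870 + $9,040 + $8,080 = $47,940 (> $45,000).
Total hours of lobbying contact: 55 + 6 + 38 + 25 + 34 + 36 = 194 (≤ 200).
The test is 'and': the rule requires both, and at least one is not exceeded.

No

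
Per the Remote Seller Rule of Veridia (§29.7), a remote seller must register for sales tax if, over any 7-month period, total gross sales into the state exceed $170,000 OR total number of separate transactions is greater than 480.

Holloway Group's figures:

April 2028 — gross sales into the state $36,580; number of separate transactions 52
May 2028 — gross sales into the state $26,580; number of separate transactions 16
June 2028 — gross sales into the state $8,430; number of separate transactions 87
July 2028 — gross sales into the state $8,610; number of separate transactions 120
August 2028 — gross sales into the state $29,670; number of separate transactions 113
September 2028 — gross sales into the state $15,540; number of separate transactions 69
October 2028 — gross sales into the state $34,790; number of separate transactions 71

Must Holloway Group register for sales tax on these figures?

Yes

Total gross sales into the state: $36,580 + $26,580 + $8,430 + $8,610 + $29,670 + $15,540 + $34,790 = $160,200 (≤ $170,000).
Total number of separate transactions: 52 + 16 + 87 + 120 + 113 + 69 + 71 = 528 (> 480).
The test is 'or': at least one threshold is exceeded.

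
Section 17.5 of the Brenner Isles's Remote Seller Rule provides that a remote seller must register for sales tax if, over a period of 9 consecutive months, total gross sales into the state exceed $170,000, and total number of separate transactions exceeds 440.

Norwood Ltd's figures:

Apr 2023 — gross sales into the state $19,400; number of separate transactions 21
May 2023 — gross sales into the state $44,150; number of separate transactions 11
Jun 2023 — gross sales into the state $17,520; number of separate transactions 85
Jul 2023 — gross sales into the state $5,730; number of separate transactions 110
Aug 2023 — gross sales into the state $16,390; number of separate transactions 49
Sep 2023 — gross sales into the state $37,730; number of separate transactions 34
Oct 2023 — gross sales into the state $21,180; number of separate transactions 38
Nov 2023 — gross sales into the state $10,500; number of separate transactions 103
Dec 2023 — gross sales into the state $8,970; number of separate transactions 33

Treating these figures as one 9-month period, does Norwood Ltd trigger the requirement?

Yes

Total gross sales into the state: $19,400 + $44,150 + $17,520 + $5,730 + $16,390 + $37,730 + $21,180 + $10,500 + $8,970 = $181,570 (> $170,000).
Total number of separate transactions: 21 + 11 + 85 + 110 + 49 + 34 + 38 + 103 + 33 = 484 (> 440).
The test is 'and': both thresholds are exceeded.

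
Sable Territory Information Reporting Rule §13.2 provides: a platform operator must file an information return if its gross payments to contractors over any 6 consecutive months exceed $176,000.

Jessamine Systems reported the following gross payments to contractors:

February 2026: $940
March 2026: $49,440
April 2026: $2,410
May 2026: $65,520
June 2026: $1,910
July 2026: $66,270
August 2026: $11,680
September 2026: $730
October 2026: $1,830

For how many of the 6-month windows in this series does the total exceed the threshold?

February 2026–July 2026: $940 + $49,440 + $2,410 + $65,520 + $1,910 + $66,270 = $186,490 (over)
March 2026–August 2026: $49,440 + $2,410 + $65,520 + $1,910 + $66,270 + $11,680 = $197,230 (over)
April 2026–September 2026: $2,410 + $65,520 + $1,910 + $66,270 + $11,680 + $730 = $148,520 (under)
May 2026–October 2026: $65,520 + $1,910 + $66,270 + $11,680 + $730 + $1,830 = $147,940 (under)
2 windows exceed the threshold.

2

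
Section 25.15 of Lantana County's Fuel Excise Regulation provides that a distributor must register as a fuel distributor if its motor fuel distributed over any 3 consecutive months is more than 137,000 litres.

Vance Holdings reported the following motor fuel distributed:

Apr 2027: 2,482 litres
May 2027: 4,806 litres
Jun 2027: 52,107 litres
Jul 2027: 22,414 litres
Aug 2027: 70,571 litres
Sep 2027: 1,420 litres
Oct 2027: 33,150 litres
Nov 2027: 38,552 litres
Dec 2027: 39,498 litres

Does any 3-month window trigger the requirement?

Yes

Apr 2027–Jun 2027: 2,482 litres + 4,806 litres + 52,107 litres = 59,395 litres (under)
May 2027–Jul 2027: 4,806 litres + 52,107 litres + 22,414 litres = 79,327 litres (under)
Jun 2027–Aug 2027: 52,107 litres + 22,414 litres + 70,571 litres = 145,092 litres (over)
Jul 2027–Sep 2027: 22,414 litres + 70,571 litres + 1,420 litres = 94,405 litres (under)
Aug 2027–Oct 2027: 70,571 litres + 1,420 litres + 33,150 litres = 105,141 litres (under)
Sep 2027–Nov 2027: 1,420 litres + 33,150 litres + 38,552 litres = 73,122 litres (under)
Oct 2027–Dec 2027: 33,150 litres + 38,552 litres + 39,498 litres = 111,200 litres (under)
At least one window exceeds 137,000 litres.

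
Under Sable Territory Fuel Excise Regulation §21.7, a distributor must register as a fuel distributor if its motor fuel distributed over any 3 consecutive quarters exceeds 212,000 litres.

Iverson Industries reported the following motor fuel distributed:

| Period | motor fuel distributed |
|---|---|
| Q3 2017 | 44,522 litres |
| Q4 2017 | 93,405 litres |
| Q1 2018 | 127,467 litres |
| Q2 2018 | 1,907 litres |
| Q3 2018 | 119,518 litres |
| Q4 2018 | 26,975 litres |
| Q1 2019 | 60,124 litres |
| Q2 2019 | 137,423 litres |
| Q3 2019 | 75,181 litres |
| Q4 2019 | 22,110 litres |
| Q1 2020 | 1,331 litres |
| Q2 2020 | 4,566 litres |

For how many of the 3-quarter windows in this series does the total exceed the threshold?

6

Q3 2017–Q1 2018: 44,522 litres + 93,405 litres + 127,467 litres = 265,394 litres (over)
Q4 2017–Q2 2018: 93,405 litres + 127,467 litres + 1,907 litres = 222,779 litres (over)
Q1 2018–Q3 2018: 127,467 litres + 1,907 litres + 119,518 litres = 248,892 litres (over)
Q2 2018–Q4 2018: 1,907 litres + 119,518 litres + 26,975 litres = 148,400 litres (under)
Q3 2018–Q1 2019: 119,518 litres + 26,975 litres + 60,124 litres = 206,617 litres (under)
Q4 2018–Q2 2019: 26,975 litres + 60,124 litres + 137,423 litres = 224,522 litres (over)
Q1 2019–Q3 2019: 60,124 litres + 137,423 litres + 75,181 litres = 272,728 litres (over)
Q2 2019–Q4 2019: 137,423 litres + 75,181 litres + 22,110 litres = 234,714 litres (over)
Q3 2019–Q1 2020: 75,181 litres + 22,110 litres + 1,331 litres = 98,622 litres (under)
Q4 2019–Q2 2020: 22,110 litres + 1,331 litres + 4,566 litres = 28,007 litres (under)
6 windows exceed the threshold.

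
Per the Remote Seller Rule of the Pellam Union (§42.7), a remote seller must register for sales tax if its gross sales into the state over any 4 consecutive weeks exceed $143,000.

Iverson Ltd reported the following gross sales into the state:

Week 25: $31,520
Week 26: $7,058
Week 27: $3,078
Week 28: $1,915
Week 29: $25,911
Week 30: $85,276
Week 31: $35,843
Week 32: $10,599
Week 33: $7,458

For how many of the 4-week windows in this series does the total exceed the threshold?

Week 25–Week 28: $31,520 + $7,058 + $3,078 + $1,915 = $43,571 (under)
Week 26–Week 29: $7,058 + $3,078 + $1,915 + $25,911 = $37,962 (under)
Week 27–Week 30: $3,078 + $1,915 + $25,911 + $85,276 = $116,180 (under)
Week 28–Week 31: $1,915 + $25,911 + $85,276 + $35,843 = $148,945 (over)
Week 29–Week 32: $25,911 + $85,276 + $35,843 + $10,599 = $157,629 (over)
Week 30–Week 33: $85,276 + $35,843 + $10,599 + $7,458 = $139,176 (under)
2 windows exceed the threshold.

2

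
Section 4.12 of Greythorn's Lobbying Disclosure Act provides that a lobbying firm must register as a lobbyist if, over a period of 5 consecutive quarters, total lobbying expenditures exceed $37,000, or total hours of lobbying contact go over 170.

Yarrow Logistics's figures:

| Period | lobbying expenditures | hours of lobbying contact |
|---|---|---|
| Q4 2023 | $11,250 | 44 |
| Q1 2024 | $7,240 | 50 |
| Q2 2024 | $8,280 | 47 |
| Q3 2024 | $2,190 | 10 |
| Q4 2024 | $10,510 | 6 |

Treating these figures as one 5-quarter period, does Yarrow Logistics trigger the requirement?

Yes

Total lobbying expenditures: $11,250 + $7,240 + $8,280 + $2,190 + $10,510 = $39,470 (> $37,000).
Total hours of lobbying contact: 44 + 50 + 47 + 10 + 6 = 157 (≤ 170).
The test is 'or': at least one threshold is exceeded.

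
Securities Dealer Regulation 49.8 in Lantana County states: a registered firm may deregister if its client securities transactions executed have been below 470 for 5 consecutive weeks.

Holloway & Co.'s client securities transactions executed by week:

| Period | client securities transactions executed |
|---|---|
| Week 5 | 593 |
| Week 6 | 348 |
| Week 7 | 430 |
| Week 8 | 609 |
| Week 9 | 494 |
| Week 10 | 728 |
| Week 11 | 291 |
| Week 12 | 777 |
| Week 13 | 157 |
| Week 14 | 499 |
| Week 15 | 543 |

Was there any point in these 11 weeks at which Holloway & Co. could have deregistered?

Weeks below 470: Week 6, Week 7, Week 11, Week 13.
Longest run of consecutive weeks below the threshold: 2.
2 < 5, so Holloway & Co. never became eligible.

No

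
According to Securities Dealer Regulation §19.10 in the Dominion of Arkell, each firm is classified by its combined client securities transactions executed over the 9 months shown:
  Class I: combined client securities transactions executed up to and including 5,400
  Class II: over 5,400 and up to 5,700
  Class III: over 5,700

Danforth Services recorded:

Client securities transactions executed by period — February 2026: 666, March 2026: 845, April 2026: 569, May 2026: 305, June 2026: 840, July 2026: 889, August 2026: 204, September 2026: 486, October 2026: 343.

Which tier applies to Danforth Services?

Combined client securities transactions executed: 666 + 845 + 569 + 305 + 840 + 889 + 204 + 486 + 343 = 5,147.
5,147 ≤ 5,400, so Class I applies.

Class I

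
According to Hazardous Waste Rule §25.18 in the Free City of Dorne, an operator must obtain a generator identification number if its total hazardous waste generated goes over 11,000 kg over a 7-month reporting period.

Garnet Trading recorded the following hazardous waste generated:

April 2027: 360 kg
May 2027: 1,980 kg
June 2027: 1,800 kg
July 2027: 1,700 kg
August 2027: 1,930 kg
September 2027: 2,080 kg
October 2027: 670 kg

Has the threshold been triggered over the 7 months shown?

Total hazardous waste generated: 360 kg + 1,980 kg + 1,800 kg + 1,700 kg + 1,930 kg + 2,080 kg + 670 kg = 10,520 kg.
10,520 kg ≤ 11,000 kg, so the threshold is not exceeded.

No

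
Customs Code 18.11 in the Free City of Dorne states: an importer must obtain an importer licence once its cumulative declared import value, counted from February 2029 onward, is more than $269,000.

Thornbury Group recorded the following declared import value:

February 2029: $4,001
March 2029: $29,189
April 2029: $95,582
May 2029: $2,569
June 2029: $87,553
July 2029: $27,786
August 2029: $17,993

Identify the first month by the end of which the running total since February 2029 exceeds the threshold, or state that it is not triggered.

Not triggered

Through February 2029: $4,001
Through March 2029: $33,190
Through April 2029: $128,772
Through May 2029: $131,341
Through June 2029: $218,894
Through July 2029: $246,680
Through August 2029: $264,673
Final cumulative total $264,673 ≤ $269,000; the threshold is never exceeded.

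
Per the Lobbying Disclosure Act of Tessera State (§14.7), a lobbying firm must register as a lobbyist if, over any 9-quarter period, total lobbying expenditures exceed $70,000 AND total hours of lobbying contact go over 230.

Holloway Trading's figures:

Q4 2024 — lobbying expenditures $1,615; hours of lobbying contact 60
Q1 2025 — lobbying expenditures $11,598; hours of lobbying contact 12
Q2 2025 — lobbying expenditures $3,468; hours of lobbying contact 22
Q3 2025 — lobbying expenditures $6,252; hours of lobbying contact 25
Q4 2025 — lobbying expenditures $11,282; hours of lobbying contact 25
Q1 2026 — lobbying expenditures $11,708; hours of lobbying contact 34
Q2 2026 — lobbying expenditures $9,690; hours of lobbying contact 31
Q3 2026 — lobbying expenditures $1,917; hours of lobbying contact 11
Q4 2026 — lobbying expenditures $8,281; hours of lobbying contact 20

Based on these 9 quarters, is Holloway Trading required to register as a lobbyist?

No

Total lobbying expenditures: $1,615 + $11,598 + $3,468 + $6,252 + $11,282 + $11,708 + $9,690 + $1,917 + $8,281 = $65,811 (≤ $70,000).
Total hours of lobbying contact: 60 + 12 + 22 + 25 + 25 + 34 + 31 + 11 + 20 = 240 (> 230).
The test is 'and': the rule requires both, and at least one is not exceeded.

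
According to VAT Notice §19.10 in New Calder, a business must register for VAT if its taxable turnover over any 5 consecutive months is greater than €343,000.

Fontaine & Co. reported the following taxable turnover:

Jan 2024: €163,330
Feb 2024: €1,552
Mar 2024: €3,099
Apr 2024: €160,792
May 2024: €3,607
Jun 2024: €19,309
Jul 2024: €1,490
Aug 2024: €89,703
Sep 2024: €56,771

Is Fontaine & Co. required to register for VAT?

Jan 2024–May 2024: €163,330 + €1,552 + €3,099 + €160,792 + €3,607 = €332,380 (under)
Feb 2024–Jun 2024: €1,552 + €3,099 + €160,792 + €3,607 + €19,309 = €188,359 (under)
Mar 2024–Jul 2024: €3,099 + €160,792 + €3,607 + €19,309 + €1,490 = €188,297 (under)
Apr 2024–Aug 2024: €160,792 + €3,607 + €19,309 + €1,490 + €89,703 = €274,901 (under)
May 2024–Sep 2024: €3,607 + €19,309 + €1,490 + €89,703 + €56,771 = €170,880 (under)
No window exceeds €343,000.

No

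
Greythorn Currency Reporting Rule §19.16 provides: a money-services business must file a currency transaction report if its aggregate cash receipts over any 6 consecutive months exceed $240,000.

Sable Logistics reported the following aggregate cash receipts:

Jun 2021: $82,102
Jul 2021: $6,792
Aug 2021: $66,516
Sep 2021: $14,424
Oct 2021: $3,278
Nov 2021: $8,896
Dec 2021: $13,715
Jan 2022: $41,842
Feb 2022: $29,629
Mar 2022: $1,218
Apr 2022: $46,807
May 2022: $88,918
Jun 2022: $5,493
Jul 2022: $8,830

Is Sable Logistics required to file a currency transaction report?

Jun 2021–Nov 2021: $82,102 + $6,792 + $66,516 + $14,424 + $3,278 + $8,896 = $182,008 (under)
Jul 2021–Dec 2021: $6,792 + $66,516 + $14,424 + $3,278 + $8,896 + $13,715 = $113,621 (under)
Aug 2021–Jan 2022: $66,516 + $14,424 + $3,278 + $8,896 + $13,715 + $41,842 = $148,671 (under)
Sep 2021–Feb 2022: $14,424 + $3,278 + $8,896 + $13,715 + $41,842 + $29,629 = $111,784 (under)
Oct 2021–Mar 2022: $3,278 + $8,896 + $13,715 + $41,842 + $29,629 + $1,218 = $98,578 (under)
Nov 2021–Apr 2022: $8,896 + $13,715 + $41,842 + $29,629 + $1,218 + $46,807 = $142,107 (under)
Dec 2021–May 2022: $13,715 + $41,842 + $29,629 + $1,218 + $46,807 + $88,918 = $222,129 (under)
Jan 2022–Jun 2022: $41,842 + $29,629 + $1,218 + $46,807 + $88,918 + $5,493 = $213,907 (under)
Feb 2022–Jul 2022: $29,629 + $1,218 + $46,807 + $88,918 + $5,493 + $8,830 = $180,895 (under)
No window exceeds $240,000.

No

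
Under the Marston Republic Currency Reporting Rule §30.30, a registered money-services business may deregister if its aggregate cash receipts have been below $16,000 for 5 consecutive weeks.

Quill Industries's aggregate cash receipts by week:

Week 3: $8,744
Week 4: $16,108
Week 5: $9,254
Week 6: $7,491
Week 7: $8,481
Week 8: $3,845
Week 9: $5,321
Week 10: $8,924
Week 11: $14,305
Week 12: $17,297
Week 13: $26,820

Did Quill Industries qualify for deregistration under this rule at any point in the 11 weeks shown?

Yes

Weeks below $16,000: Week 3, Week 5, Week 6, Week 7, Week 8, Week 9, Week 10, Week 11.
Longest run of consecutive weeks below the threshold: 7.
7 ≥ 5, so Quill Industries became eligible.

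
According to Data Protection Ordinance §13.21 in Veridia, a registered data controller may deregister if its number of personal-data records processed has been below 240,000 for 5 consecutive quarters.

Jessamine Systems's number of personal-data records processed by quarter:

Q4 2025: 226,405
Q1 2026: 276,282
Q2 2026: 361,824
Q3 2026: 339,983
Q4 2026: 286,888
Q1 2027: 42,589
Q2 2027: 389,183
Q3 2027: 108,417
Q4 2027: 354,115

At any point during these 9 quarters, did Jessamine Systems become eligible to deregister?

No

Quarters below 240,000: Q4 2025, Q1 2027, Q3 2027.
Longest run of consecutive quarters below the threshold: 1.
1 < 5, so Jessamine Systems never became eligible.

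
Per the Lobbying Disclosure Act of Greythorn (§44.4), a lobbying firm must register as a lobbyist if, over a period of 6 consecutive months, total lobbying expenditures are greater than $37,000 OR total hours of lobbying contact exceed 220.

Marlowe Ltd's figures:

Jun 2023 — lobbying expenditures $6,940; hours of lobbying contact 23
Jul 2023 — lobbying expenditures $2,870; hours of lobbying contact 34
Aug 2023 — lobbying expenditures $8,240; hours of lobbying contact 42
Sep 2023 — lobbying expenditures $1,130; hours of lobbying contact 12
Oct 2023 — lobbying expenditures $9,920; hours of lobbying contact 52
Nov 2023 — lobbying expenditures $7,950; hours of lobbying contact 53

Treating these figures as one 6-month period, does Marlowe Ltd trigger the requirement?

Total lobbying expenditures: $6,940 + $2,870 + $8,240 + $1,130 + $9,920 + $7,950 = $37,050 (> $37,000).
Total hours of lobbying contact: 23 + 34 + 42 + 12 + 52 + 53 = 216 (≤ 220).
The test is 'or': at least one threshold is exceeded.

Yes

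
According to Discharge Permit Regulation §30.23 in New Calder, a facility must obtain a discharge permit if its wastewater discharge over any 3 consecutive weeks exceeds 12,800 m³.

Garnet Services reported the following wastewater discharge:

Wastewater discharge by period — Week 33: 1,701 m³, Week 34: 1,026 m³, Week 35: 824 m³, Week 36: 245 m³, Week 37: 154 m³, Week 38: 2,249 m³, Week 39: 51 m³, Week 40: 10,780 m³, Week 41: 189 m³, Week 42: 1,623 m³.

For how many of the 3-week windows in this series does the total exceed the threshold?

Week 33–Week 35: 1,701 m³ + 1,026 m³ + 824 m³ = 3,551 m³ (under)
Week 34–Week 36: 1,026 m³ + 824 m³ + 245 m³ = 2,095 m³ (under)
Week 35–Week 37: 824 m³ + 245 m³ + 154 m³ = 1,223 m³ (under)
Week 36–Week 38: 245 m³ + 154 m³ + 2,249 m³ = 2,648 m³ (under)
Week 37–Week 39: 154 m³ + 2,249 m³ + 51 m³ = 2,454 m³ (under)
Week 38–Week 40: 2,249 m³ + 51 m³ + 10,780 m³ = 13,080 m³ (over)
Week 39–Week 41: 51 m³ + 10,780 m³ + 189 m³ = 11,020 m³ (under)
Week 40–Week 42: 10,780 m³ + 189 m³ + 1,623 m³ = 12,592 m³ (under)
1 window exceeds the threshold.

1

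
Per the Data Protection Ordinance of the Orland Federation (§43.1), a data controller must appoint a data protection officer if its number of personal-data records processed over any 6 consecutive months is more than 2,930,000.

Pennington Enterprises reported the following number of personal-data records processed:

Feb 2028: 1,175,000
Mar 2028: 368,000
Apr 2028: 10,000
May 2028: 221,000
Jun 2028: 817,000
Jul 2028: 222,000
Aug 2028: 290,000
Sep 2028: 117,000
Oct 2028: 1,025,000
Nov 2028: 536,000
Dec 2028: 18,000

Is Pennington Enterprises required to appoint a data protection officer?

Yes

Feb 2028–Jul 2028: 1,175,000 + 368,000 + 10,000 + 221,000 + 817,000 + 222,000 = 2,813,000 (under)
Mar 2028–Aug 2028: 368,000 + 10,000 + 221,000 + 817,000 + 222,000 + 290,000 = 1,928,000 (under)
Apr 2028–Sep 2028: 10,000 + 221,000 + 817,000 + 222,000 + 290,000 + 117,000 = 1,677,000 (under)
May 2028–Oct 2028: 221,000 + 817,000 + 222,000 + 290,000 + 117,000 + 1,025,000 = 2,692,000 (under)
Jun 2028–Nov 2028: 817,000 + 222,000 + 290,000 + 117,000 + 1,025,000 + 536,000 = 3,007,000 (over)
Jul 2028–Dec 2028: 222,000 + 290,000 + 117,000 + 1,025,000 + 536,000 + 18,000 = 2,208,000 (under)
At least one window exceeds 2,930,000.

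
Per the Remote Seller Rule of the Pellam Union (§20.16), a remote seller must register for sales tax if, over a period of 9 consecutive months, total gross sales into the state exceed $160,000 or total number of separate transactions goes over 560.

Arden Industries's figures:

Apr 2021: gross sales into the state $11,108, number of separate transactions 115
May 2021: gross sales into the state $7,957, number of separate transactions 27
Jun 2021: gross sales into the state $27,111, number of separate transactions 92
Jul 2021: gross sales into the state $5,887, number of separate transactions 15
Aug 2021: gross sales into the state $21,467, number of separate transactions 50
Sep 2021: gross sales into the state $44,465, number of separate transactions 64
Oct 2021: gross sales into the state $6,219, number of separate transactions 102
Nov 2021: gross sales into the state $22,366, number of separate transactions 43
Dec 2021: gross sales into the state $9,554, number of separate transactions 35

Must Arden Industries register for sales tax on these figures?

No

Total gross sales into the state: $11,108 + $7,957 + $27,111 + $5,887 + $21,467 + $44,465 + $6,219 + $22,366 + $9,554 = $156,134 (≤ $160,000).
Total number of separate transactions: 115 + 27 + 92 + 15 + 50 + 64 + 102 + 43 + 35 = 543 (≤ 560).
The test is 'or': neither threshold is exceeded.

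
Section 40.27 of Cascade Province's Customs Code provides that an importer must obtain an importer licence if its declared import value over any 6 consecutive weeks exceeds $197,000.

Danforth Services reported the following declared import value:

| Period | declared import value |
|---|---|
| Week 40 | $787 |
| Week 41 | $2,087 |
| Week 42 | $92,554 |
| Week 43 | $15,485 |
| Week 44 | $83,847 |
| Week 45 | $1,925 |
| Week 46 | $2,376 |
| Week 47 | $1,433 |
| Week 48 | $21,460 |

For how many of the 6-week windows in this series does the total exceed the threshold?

2

Week 40–Week 45: $787 + $2,087 + $92,554 + $15,485 + $83,847 + $1,925 = $196,685 (under)
Week 41–Week 46: $2,087 + $92,554 + $15,485 + $83,847 + $1,925 + $2,376 = $198,274 (over)
Week 42–Week 47: $92,554 + $15,485 + $83,847 + $1,925 + $2,376 + $1,433 = $197,620 (over)
Week 43–Week 48: $15,485 + $83,847 + $1,925 + $2,376 + $1,433 + $21,460 = $126,526 (under)
2 windows exceed the threshold.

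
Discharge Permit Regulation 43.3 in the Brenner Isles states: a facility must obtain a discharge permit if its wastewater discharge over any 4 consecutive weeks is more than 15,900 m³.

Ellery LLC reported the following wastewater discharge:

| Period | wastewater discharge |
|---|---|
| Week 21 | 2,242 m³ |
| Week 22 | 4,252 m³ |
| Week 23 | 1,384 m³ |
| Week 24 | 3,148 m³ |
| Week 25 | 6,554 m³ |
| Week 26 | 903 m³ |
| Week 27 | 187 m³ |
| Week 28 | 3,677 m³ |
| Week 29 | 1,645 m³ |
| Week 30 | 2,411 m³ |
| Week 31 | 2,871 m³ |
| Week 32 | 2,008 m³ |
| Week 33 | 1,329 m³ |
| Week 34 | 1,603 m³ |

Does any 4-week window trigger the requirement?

Week 21–Week 24: 2,242 m³ + 4,252 m³ + 1,384 m³ + 3,148 m³ = 11,026 m³ (under)
Week 22–Week 25: 4,252 m³ + 1,384 m³ + 3,148 m³ + 6,554 m³ = 15,338 m³ (under)
Week 23–Week 26: 1,384 m³ + 3,148 m³ + 6,554 m³ + 903 m³ = 11,989 m³ (under)
Week 24–Week 27: 3,148 m³ + 6,554 m³ + 903 m³ + 187 m³ = 10,792 m³ (under)
Week 25–Week 28: 6,554 m³ + 903 m³ + 187 m³ + 3,677 m³ = 11,321 m³ (under)
Week 26–Week 29: 903 m³ + 187 m³ + 3,677 m³ + 1,645 m³ = 6,412 m³ (under)
Week 27–Week 30: 187 m³ + 3,677 m³ + 1,645 m³ + 2,411 m³ = 7,920 m³ (under)
Week 28–Week 31: 3,677 m³ + 1,645 m³ + 2,411 m³ + 2,871 m³ = 10,604 m³ (under)
Week 29–Week 32: 1,645 m³ + 2,411 m³ + 2,871 m³ + 2,008 m³ = 8,935 m³ (under)
Week 30–Week 33: 2,411 m³ + 2,871 m³ + 2,008 m³ + 1,329 m³ = 8,619 m³ (under)
Week 31–Week 34: 2,871 m³ + 2,008 m³ + 1,329 m³ + 1,603 m³ = 7,811 m³ (under)
No window exceeds 15,900 m³.

No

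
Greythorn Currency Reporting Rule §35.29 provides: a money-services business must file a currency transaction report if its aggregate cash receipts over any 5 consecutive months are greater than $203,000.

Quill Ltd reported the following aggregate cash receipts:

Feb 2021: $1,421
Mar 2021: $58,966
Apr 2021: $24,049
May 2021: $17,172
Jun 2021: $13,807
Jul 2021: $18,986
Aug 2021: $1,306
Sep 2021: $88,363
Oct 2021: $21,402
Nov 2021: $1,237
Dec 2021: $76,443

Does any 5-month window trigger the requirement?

No

Feb 2021–Jun 2021: $1,421 + $58,966 + $24,049 + $17,172 + $13,807 = $115,415 (under)
Mar 2021–Jul 2021: $58,966 + $24,049 + $17,172 + $13,807 + $18,986 = $132,980 (under)
Apr 2021–Aug 2021: $24,049 + $17,172 + $13,807 + $18,986 + $1,306 = $75,320 (under)
May 2021–Sep 2021: $17,172 + $13,807 + $18,986 + $1,306 + $88,363 = $139,634 (under)
Jun 2021–Oct 2021: $13,807 + $18,986 + $1,306 + $88,363 + $21,402 = $143,864 (under)
Jul 2021–Nov 2021: $18,986 + $1,306 + $88,363 + $21,402 + $1,237 = $131,294 (under)
Aug 2021–Dec 2021: $1,306 + $88,363 + $21,402 + $1,237 + $76,443 = $188,751 (under)
No window exceeds $203,000.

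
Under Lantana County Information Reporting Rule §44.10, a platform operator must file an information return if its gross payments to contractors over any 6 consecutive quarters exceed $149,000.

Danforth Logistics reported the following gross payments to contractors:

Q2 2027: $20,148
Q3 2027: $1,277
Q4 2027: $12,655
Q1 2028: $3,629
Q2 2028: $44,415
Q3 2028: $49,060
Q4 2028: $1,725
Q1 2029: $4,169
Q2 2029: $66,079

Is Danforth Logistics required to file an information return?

Yes

Q2 2027–Q3 2028: $20,148 + $1,277 + $12,655 + $3,629 + $44,415 + $49,060 = $131,184 (under)
Q3 2027–Q4 2028: $1,277 + $12,655 + $3,629 + $44,415 + $49,060 + $1,725 = $112,761 (under)
Q4 2027–Q1 2029: $12,655 + $3,629 + $44,415 + $49,060 + $1,725 + $4,169 = $115,653 (under)
Q1 2028–Q2 2029: $3,629 + $44,415 + $49,060 + $1,725 + $4,169 + $66,079 = $169,077 (over)
At least one window exceeds $149,000.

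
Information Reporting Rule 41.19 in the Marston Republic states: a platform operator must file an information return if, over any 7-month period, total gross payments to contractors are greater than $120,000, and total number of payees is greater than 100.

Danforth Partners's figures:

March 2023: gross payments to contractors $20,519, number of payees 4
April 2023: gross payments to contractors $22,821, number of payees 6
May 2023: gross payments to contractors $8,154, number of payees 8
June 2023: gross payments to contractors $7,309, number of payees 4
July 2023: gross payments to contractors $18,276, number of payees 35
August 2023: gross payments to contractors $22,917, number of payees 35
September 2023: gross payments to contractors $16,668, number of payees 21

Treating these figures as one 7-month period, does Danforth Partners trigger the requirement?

Total gross payments to contractors: $20,519 + $22,821 + $8,154 + $7,309 + $18,276 + $22,917 + $16,668 = $116,664 (≤ $120,000).
Total number of payees: 4 + 6 + 8 + 4 + 35 + 35 + 21 = 113 (> 100).
The test is 'and': the rule requires both, and at least one is not exceeded.

No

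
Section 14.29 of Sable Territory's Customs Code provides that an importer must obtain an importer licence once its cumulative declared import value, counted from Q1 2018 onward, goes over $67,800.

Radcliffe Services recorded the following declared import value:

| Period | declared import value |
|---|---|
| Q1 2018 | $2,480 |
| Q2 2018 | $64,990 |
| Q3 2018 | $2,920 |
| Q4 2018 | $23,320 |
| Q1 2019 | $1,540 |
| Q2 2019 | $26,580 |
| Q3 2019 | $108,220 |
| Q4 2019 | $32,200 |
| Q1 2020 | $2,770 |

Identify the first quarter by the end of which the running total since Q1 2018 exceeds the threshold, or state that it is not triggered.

Q3 2018

Through Q1 2018: $2,480
Through Q2 2018: $67,470
Through Q3 2018: $70,390 ← exceeds threshold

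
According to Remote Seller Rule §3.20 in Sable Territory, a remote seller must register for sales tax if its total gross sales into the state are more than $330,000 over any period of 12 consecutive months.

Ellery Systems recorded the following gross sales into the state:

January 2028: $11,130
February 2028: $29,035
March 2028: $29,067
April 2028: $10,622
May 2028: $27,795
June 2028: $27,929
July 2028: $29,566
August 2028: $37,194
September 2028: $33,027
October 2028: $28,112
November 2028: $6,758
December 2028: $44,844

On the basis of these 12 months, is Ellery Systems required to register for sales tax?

No

Total gross sales into the state: $11,130 + $29,035 + $29,067 + $10,622 + $27,795 + $27,929 + $29,566 + $37,194 + $33,027 + $28,112 + $6,758 + $44,844 = $315,079.
$315,079 ≤ $330,000, so the threshold is not exceeded.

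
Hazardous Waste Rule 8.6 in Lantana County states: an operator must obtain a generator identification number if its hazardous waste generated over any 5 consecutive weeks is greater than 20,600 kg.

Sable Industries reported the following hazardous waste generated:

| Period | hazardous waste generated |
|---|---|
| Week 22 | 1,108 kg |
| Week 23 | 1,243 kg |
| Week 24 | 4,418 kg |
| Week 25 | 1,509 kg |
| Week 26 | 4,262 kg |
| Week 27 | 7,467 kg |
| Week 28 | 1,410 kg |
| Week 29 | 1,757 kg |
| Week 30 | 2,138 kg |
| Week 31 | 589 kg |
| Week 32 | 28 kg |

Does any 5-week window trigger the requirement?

No

Week 22–Week 26: 1,108 kg + 1,243 kg + 4,418 kg + 1,509 kg + 4,262 kg = 12,540 kg (under)
Week 23–Week 27: 1,243 kg + 4,418 kg + 1,509 kg + 4,262 kg + 7,467 kg = 18,899 kg (under)
Week 24–Week 28: 4,418 kg + 1,509 kg + 4,262 kg + 7,467 kg + 1,410 kg = 19,066 kg (under)
Week 25–Week 29: 1,509 kg + 4,262 kg + 7,467 kg + 1,410 kg + 1,757 kg = 16,405 kg (under)
Week 26–Week 30: 4,262 kg + 7,467 kg + 1,410 kg + 1,757 kg + 2,138 kg = 17,034 kg (under)
Week 27–Week 31: 7,467 kg + 1,410 kg + 1,757 kg + 2,138 kg + 589 kg = 13,361 kg (under)
Week 28–Week 32: 1,410 kg + 1,757 kg + 2,138 kg + 589 kg + 28 kg = 5,922 kg (under)
No window exceeds 20,600 kg.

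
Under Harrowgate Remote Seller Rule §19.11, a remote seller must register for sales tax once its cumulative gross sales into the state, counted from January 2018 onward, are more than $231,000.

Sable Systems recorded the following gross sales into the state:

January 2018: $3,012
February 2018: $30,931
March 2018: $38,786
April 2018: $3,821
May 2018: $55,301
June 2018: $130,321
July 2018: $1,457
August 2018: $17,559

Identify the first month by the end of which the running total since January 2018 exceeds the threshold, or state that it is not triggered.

Through January 2018: $3,012
Through February 2018: $33,943
Through March 2018: $72,729
Through April 2018: $76,550
Through May 2018: $131,851
Through June 2018: $262,172 ← exceeds threshold

June 2018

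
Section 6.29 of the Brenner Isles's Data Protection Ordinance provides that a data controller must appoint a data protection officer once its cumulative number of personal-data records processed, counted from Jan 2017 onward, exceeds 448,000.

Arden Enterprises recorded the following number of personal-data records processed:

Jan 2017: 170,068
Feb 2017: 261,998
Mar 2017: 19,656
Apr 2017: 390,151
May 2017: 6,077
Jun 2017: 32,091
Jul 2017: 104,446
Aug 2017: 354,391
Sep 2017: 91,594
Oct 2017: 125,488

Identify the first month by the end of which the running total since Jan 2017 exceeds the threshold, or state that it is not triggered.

Through Jan 2017: 170,068
Through Feb 2017: 432,066
Through Mar 2017: 451,722 ← exceeds threshold

Mar 2017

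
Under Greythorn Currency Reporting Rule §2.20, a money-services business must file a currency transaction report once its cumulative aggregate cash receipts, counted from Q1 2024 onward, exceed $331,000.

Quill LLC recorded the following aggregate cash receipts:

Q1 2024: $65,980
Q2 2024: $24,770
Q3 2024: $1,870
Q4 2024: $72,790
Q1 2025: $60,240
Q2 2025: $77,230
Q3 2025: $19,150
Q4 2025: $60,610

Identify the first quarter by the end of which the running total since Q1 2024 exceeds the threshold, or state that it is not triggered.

Q4 2025

Through Q1 2024: $65,980
Through Q2 2024: $90,750
Through Q3 2024: $92,620
Through Q4 2024: $165,410
Through Q1 2025: $225,650
Through Q2 2025: $302,880
Through Q3 2025: $322,030
Through Q4 2025: $382,640 ← exceeds threshold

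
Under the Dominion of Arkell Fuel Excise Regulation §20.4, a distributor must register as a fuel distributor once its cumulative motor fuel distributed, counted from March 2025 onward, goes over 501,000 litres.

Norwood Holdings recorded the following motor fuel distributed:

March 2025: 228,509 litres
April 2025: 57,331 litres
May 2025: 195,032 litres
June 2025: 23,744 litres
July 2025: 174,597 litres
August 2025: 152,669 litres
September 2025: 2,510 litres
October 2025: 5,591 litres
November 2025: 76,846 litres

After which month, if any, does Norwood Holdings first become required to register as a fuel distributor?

Through March 2025: 228,509 litres
Through April 2025: 285,840 litres
Through May 2025: 480,872 litres
Through June 2025: 504,616 litres ← exceeds threshold

June 2025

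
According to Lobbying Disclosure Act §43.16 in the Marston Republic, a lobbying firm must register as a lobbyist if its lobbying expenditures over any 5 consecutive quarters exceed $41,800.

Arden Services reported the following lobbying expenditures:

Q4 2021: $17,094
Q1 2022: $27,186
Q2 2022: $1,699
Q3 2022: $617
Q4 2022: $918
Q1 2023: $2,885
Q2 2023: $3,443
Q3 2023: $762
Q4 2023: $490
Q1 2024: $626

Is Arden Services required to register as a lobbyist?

Yes

Q4 2021–Q4 2022: $17,094 + $27,186 + $1,699 + $617 + $918 = $47,514 (over)
Q1 2022–Q1 2023: $27,186 + $1,699 + $617 + $918 + $2,885 = $33,305 (under)
Q2 2022–Q2 2023: $1,699 + $617 + $918 + $2,885 + $3,443 = $9,562 (under)
Q3 2022–Q3 2023: $617 + $918 + $2,885 + $3,443 + $762 = $8,625 (under)
Q4 2022–Q4 2023: $918 + $2,885 + $3,443 + $762 + $490 = $8,498 (under)
Q1 2023–Q1 2024: $2,885 + $3,443 + $762 + $490 + $626 = $8,206 (under)
At least one window exceeds $41,800.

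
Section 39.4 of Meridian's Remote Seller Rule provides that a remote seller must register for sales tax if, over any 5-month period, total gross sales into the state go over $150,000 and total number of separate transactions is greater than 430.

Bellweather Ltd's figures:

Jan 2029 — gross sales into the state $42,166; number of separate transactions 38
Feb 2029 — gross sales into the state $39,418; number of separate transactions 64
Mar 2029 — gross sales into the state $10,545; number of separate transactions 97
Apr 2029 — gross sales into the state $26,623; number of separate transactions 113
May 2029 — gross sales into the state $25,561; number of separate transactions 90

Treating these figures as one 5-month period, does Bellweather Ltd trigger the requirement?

No

Total gross sales into the state: $42,166 + $39,418 + $10,545 + $26,623 + $25,561 = $144,313 (≤ $150,000).
Total number of separate transactions: 38 + 64 + 97 + 113 + 90 = 402 (≤ 430).
The test is 'and': the rule requires both, and at least one is not exceeded.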